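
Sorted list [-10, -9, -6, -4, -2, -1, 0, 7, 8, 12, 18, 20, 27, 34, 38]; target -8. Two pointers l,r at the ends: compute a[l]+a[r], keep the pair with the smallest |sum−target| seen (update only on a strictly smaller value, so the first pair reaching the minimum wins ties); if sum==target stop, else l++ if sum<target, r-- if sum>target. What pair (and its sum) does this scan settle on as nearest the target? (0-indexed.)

[0,14] -10+38=28 d=36 * → r--
[0,13] -10+34=24 d=32 * → r--
[0,12] -10+27=17 d=25 * → r--
[0,11] -10+20=10 d=18 * → r--
[0,10] -10+18=8 d=16 * → r--
[0,9] -10+12=2 d=10 * → r--
[0,8] -10+8=-2 d=6 * → r--
[0,7] -10+7=-3 d=5 * → r--
[0,6] -10+0=-10 d=2 * → l++
[1,6] -9+0=-9 d=1 * → l++
[2,6] -6+0=-6 d=2 → r--
[2,5] -6+-1=-7 d=1 → r--
[2,4] -6+-2=-8 d=0 * → stop

pair (-6, -2) with sum -8 (|Δ|=0)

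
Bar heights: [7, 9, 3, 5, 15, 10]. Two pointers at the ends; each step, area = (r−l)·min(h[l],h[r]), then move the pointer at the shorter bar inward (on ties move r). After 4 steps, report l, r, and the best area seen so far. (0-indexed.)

l=0 r=5: min(7,10)*5=35 best=35 *, l++
l=1 r=5: min(9,10)*4=36 best=36 *, l++
l=2 r=5: min(3,10)*3=9 best=36, l++
l=3 r=5: min(5,10)*2=10 best=36, l++

l=4, r=5, best area=36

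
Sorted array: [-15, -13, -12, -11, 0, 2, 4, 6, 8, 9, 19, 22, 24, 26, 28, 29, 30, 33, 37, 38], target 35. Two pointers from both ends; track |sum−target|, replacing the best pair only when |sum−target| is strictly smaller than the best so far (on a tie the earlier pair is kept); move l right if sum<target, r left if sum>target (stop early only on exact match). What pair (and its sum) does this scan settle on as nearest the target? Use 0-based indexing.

l=0 r=19: -15+38=23 d=12 *, l++
l=1 r=19: -13+38=25 d=10 *, l++
l=2 r=19: -12+38=26 d=9 *, l++
l=3 r=19: -11+38=27 d=8 *, l++
l=4 r=19: 0+38=38 d=3 *, r--
l=4 r=18: 0+37=37 d=2 *, r--
l=4 r=17: 0+33=33 d=2, l++
l=5 r=17: 2+33=35 d=0 *, stop

pair (2, 33) with sum 35 (|Δ|=0)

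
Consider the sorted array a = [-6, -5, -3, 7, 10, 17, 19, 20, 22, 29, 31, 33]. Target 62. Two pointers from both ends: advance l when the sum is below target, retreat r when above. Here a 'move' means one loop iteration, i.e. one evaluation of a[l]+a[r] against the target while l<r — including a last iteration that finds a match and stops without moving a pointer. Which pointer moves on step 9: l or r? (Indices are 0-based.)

l=0 r=11: -6+33=27 <62, l++
l=1 r=11: -5+33=28 <62, l++
l=2 r=11: -3+33=30 <62, l++
l=3 r=11: 7+33=40 <62, l++
l=4 r=11: 10+33=43 <62, l++
l=5 r=11: 17+33=50 <62, l++
l=6 r=11: 19+33=52 <62, l++
l=7 r=11: 20+33=53 <62, l++
l=8 r=11: 22+33=55 <62, l++

l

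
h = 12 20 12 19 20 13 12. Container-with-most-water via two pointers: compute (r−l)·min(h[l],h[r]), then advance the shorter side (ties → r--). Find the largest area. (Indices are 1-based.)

l=1 r=7: min(12,12)*6=72 best=72 *, r--
l=1 r=6: min(12,13)*5=60 best=72, l++
l=2 r=6: min(20,13)*4=52 best=72, r--
l=2 r=5: min(20,20)*3=60 best=72, r--
l=2 r=4: min(20,19)*2=38 best=72, r--
l=2 r=3: min(20,12)*1=12 best=72, r--

max area = 72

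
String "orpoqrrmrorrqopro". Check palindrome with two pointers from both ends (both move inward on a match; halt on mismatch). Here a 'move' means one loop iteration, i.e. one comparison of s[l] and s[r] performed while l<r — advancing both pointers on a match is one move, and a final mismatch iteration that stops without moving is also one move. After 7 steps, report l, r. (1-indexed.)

l=1 r=17: 'o'=='o', l++,r--
l=2 r=16: 'r'=='r', l++,r--
l=3 r=15: 'p'=='p', l++,r--
l=4 r=14: 'o'=='o', l++,r--
l=5 r=13: 'q'=='q', l++,r--
l=6 r=12: 'r'=='r', l++,r--
l=7 r=11: 'r'=='r', l++,r--

l=8, r=10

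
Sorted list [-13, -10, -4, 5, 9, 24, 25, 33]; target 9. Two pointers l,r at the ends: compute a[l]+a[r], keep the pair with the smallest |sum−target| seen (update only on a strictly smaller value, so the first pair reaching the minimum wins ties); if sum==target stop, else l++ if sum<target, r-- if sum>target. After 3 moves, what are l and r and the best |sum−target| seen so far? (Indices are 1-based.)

l=1, r=5, best |Δ|=2

l=1 r=8: -13+33=20 d=11 *, r--
l=1 r=7: -13+25=12 d=3 *, r--
l=1 r=6: -13+24=11 d=2 *, r--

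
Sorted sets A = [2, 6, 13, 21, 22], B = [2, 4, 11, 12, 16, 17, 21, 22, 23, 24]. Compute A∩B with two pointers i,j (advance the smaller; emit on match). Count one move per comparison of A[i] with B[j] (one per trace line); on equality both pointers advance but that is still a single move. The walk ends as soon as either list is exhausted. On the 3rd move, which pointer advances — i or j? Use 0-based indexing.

i

i=0 j=0: 2==2 emit, i++,j++
i=1 j=1: 6>4, j++
i=1 j=2: 6<11, i++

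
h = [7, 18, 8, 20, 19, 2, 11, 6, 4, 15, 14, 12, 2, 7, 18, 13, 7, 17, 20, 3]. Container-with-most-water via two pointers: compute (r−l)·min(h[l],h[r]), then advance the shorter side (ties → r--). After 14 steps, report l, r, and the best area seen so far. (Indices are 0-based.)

l=3, r=8, best area=306

[0,19] min(7,3)*19=57 best=57 * → r--
[0,18] min(7,20)*18=126 best=126 * → l++
[1,18] min(18,20)*17=306 best=306 * → l++
[2,18] min(8,20)*16=128 best=306 → l++
[3,18] min(20,20)*15=300 best=306 → r--
[3,17] min(20,17)*14=238 best=306 → r--
[3,16] min(20,7)*13=91 best=306 → r--
[3,15] min(20,13)*12=156 best=306 → r--
[3,14] min(20,18)*11=198 best=306 → r--
[3,13] min(20,7)*10=70 best=306 → r--
[3,12] min(20,2)*9=18 best=306 → r--
[3,11] min(20,12)*8=96 best=306 → r--
[3,10] min(20,14)*7=98 best=306 → r--
[3,9] min(20,15)*6=90 best=306 → r--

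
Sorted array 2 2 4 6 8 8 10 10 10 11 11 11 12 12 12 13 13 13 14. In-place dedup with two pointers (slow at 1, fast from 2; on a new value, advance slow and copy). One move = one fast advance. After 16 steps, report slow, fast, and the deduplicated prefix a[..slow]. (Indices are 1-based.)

slow=8, fast=18, prefix=[2, 4, 6, 8, 10, 11, 12, 13]

(s=1,f=2) a[fast]=2=a[slow] dup → fast++
(s=1,f=3) a[fast]=4≠a[slow]=2 write a[2]=4 → slow++,fast++
(s=2,f=4) a[fast]=6≠a[slow]=4 write a[3]=6 → slow++,fast++
(s=3,f=5) a[fast]=8≠a[slow]=6 write a[4]=8 → slow++,fast++
(s=4,f=6) a[fast]=8=a[slow] dup → fast++
(s=4,f=7) a[fast]=10≠a[slow]=8 write a[5]=10 → slow++,fast++
(s=5,f=8) a[fast]=10=a[slow] dup → fast++
(s=5,f=9) a[fast]=10=a[slow] dup → fast++
(s=5,f=10) a[fast]=11≠a[slow]=10 write a[6]=11 → slow++,fast++
(s=6,f=11) a[fast]=11=a[slow] dup → fast++
(s=6,f=12) a[fast]=11=a[slow] dup → fast++
(s=6,f=13) a[fast]=12≠a[slow]=11 write a[7]=12 → slow++,fast++
(s=7,f=14) a[fast]=12=a[slow] dup → fast++
(s=7,f=15) a[fast]=12=a[slow] dup → fast++
(s=7,f=16) a[fast]=13≠a[slow]=12 write a[8]=13 → slow++,fast++
(s=8,f=17) a[fast]=13=a[slow] dup → fast++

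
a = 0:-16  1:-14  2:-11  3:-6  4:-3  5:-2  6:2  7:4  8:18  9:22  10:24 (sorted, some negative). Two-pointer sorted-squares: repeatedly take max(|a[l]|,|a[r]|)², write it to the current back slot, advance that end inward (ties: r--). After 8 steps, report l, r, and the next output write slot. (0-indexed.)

l=4, r=6, next write slot=2

l=0 r=10: |-16|<=|24| out[10]=576, r--
l=0 r=9: |-16|<=|22| out[9]=484, r--
l=0 r=8: |-16|<=|18| out[8]=324, r--
l=0 r=7: |-16|>|4| out[7]=256, l++
l=1 r=7: |-14|>|4| out[6]=196, l++
l=2 r=7: |-11|>|4| out[5]=121, l++
l=3 r=7: |-6|>|4| out[4]=36, l++
l=4 r=7: |-3|<=|4| out[3]=16, r--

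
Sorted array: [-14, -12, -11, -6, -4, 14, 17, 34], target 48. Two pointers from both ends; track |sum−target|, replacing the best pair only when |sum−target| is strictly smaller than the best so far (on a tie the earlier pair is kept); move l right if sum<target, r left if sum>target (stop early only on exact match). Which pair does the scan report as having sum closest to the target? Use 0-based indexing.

pair (14, 34) with sum 48 (|Δ|=0)

l=0 r=7: -14+34=20 d=28 *, l++
l=1 r=7: -12+34=22 d=26 *, l++
l=2 r=7: -11+34=23 d=25 *, l++
l=3 r=7: -6+34=28 d=20 *, l++
l=4 r=7: -4+34=30 d=18 *, l++
l=5 r=7: 14+34=48 d=0 *, stop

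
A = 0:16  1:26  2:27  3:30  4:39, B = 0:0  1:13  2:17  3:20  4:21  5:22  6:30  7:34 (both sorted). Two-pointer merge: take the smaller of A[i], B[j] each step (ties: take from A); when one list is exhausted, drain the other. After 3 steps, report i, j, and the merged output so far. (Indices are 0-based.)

i=0 j=0: A[i]=16>B[j]=0 take 0, j++
i=0 j=1: A[i]=16>B[j]=13 take 13, j++
i=0 j=2: A[i]=16<=B[j]=17 take 16, i++

i=1, j=2, merged so far=[0, 13, 16]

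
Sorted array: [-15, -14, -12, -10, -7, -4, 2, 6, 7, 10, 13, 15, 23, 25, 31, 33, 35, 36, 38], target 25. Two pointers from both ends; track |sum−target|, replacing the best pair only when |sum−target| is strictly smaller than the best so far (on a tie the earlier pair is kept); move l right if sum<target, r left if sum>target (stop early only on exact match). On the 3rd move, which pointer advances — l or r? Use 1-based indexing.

[1,19] -15+38=23 d=2 * → l++
[2,19] -14+38=24 d=1 * → l++
[3,19] -12+38=26 d=1 → r--

r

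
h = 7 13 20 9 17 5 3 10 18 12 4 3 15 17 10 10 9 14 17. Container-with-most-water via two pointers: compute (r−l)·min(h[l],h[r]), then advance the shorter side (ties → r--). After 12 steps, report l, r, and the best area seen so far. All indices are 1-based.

l=1 r=19: min(7,17)*18=126 best=126 *, l++
l=2 r=19: min(13,17)*17=221 best=221 *, l++
l=3 r=19: min(20,17)*16=272 best=272 *, r--
l=3 r=18: min(20,14)*15=210 best=272, r--
l=3 r=17: min(20,9)*14=126 best=272, r--
l=3 r=16: min(20,10)*13=130 best=272, r--
l=3 r=15: min(20,10)*12=120 best=272, r--
l=3 r=14: min(20,17)*11=187 best=272, r--
l=3 r=13: min(20,15)*10=150 best=272, r--
l=3 r=12: min(20,3)*9=27 best=272, r--
l=3 r=11: min(20,4)*8=32 best=272, r--
l=3 r=10: min(20,12)*7=84 best=272, r--

l=3, r=9, best area=272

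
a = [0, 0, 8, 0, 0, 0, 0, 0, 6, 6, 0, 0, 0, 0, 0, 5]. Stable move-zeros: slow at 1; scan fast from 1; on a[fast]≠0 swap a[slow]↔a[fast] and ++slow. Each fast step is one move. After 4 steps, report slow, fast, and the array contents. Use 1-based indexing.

slow=1 fast=1: a[fast]=0, fast++
slow=1 fast=2: a[fast]=0, fast++
slow=1 fast=3: a[fast]=8≠0 swap→a[1]=8, slow++,fast++
slow=2 fast=4: a[fast]=0, fast++

slow=2, fast=5, a=[8, 0, 0, 0, 0, 0, 0, 0, 6, 6, 0, 0, 0, 0, 0, 5]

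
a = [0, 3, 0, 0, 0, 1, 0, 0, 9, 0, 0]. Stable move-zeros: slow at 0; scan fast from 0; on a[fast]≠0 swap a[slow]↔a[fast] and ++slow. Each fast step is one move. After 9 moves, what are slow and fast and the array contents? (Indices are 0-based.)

slow=0 fast=0: a[fast]=0, fast++
slow=0 fast=1: a[fast]=3≠0 swap→a[0]=3, slow++,fast++
slow=1 fast=2: a[fast]=0, fast++
slow=1 fast=3: a[fast]=0, fast++
slow=1 fast=4: a[fast]=0, fast++
slow=1 fast=5: a[fast]=1≠0 swap→a[1]=1, slow++,fast++
slow=2 fast=6: a[fast]=0, fast++
slow=2 fast=7: a[fast]=0, fast++
slow=2 fast=8: a[fast]=9≠0 swap→a[2]=9, slow++,fast++

slow=3, fast=9, a=[3, 1, 9, 0, 0, 0, 0, 0, 0, 0, 0]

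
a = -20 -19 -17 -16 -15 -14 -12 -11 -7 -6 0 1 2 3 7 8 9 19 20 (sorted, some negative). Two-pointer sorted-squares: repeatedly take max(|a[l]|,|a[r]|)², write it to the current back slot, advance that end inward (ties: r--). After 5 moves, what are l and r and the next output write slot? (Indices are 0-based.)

l=3, r=16, next write slot=13

[0,18] |-20|<=|20| out[18]=400 → r--
[0,17] |-20|>|19| out[17]=400 → l++
[1,17] |-19|<=|19| out[16]=361 → r--
[1,16] |-19|>|9| out[15]=361 → l++
[2,16] |-17|>|9| out[14]=289 → l++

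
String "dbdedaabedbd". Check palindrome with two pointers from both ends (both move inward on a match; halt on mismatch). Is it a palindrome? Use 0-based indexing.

[0,11] 'd'=='d' → l++,r--
[1,10] 'b'=='b' → l++,r--
[2,9] 'd'=='d' → l++,r--
[3,8] 'e'=='e' → l++,r--
[4,7] 'd'!='b' → stop

not a palindrome (mismatch at 4,7)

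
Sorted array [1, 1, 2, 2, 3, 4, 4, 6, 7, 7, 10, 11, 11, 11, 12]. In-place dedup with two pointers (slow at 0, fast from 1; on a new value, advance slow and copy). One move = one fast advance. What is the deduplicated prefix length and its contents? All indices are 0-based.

length 9; prefix = [1, 2, 3, 4, 6, 7, 10, 11, 12]

(s=0,f=1) a[fast]=1=a[slow] dup → fast++
(s=0,f=2) a[fast]=2≠a[slow]=1 write a[1]=2 → slow++,fast++
(s=1,f=3) a[fast]=2=a[slow] dup → fast++
(s=1,f=4) a[fast]=3≠a[slow]=2 write a[2]=3 → slow++,fast++
(s=2,f=5) a[fast]=4≠a[slow]=3 write a[3]=4 → slow++,fast++
(s=3,f=6) a[fast]=4=a[slow] dup → fast++
(s=3,f=7) a[fast]=6≠a[slow]=4 write a[4]=6 → slow++,fast++
(s=4,f=8) a[fast]=7≠a[slow]=6 write a[5]=7 → slow++,fast++
(s=5,f=9) a[fast]=7=a[slow] dup → fast++
(s=5,f=10) a[fast]=10≠a[slow]=7 write a[6]=10 → slow++,fast++
(s=6,f=11) a[fast]=11≠a[slow]=10 write a[7]=11 → slow++,fast++
(s=7,f=12) a[fast]=11=a[slow] dup → fast++
(s=7,f=13) a[fast]=11=a[slow] dup → fast++
(s=7,f=14) a[fast]=12≠a[slow]=11 write a[8]=12 → slow++,fast++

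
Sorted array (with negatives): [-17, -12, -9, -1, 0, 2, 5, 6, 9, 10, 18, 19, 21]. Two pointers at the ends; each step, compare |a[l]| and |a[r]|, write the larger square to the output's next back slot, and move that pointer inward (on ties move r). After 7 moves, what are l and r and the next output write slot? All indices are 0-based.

[0,12] |-17|<=|21| out[12]=441 → r--
[0,11] |-17|<=|19| out[11]=361 → r--
[0,10] |-17|<=|18| out[10]=324 → r--
[0,9] |-17|>|10| out[9]=289 → l++
[1,9] |-12|>|10| out[8]=144 → l++
[2,9] |-9|<=|10| out[7]=100 → r--
[2,8] |-9|<=|9| out[6]=81 → r--

l=2, r=7, next write slot=5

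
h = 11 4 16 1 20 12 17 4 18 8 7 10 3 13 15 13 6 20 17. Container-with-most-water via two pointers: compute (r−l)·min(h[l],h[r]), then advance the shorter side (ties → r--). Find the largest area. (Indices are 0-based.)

[0,18] min(11,17)*18=198 best=198 * → l++
[1,18] min(4,17)*17=68 best=198 → l++
[2,18] min(16,17)*16=256 best=256 * → l++
[3,18] min(1,17)*15=15 best=256 → l++
[4,18] min(20,17)*14=238 best=256 → r--
[4,17] min(20,20)*13=260 best=260 * → r--
[4,16] min(20,6)*12=72 best=260 → r--
[4,15] min(20,13)*11=143 best=260 → r--
[4,14] min(20,15)*10=150 best=260 → r--
[4,13] min(20,13)*9=117 best=260 → r--
[4,12] min(20,3)*8=24 best=260 → r--
[4,11] min(20,10)*7=70 best=260 → r--
[4,10] min(20,7)*6=42 best=260 → r--
[4,9] min(20,8)*5=40 best=260 → r--
[4,8] min(20,18)*4=72 best=260 → r--
[4,7] min(20,4)*3=12 best=260 → r--
[4,6] min(20,17)*2=34 best=260 → r--
[4,5] min(20,12)*1=12 best=260 → r--

max area = 260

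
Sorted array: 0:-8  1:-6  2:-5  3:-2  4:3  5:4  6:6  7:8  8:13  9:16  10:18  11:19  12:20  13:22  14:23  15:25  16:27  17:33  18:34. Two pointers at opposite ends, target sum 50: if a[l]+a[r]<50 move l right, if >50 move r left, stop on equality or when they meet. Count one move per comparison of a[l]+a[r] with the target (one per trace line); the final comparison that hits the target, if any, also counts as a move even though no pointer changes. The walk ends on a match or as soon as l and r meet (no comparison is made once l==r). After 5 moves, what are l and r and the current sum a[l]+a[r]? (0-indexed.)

l=5, r=18, sum=38

[0,18] -8+34=26 <50 → l++
[1,18] -6+34=28 <50 → l++
[2,18] -5+34=29 <50 → l++
[3,18] -2+34=32 <50 → l++
[4,18] 3+34=37 <50 → l++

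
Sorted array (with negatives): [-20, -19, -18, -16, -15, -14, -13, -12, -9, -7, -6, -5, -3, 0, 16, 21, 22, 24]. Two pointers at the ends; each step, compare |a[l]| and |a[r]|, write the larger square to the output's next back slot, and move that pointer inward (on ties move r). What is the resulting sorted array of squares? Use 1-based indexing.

l=1 r=18: |-20|<=|24| out[18]=576, r--
l=1 r=17: |-20|<=|22| out[17]=484, r--
l=1 r=16: |-20|<=|21| out[16]=441, r--
l=1 r=15: |-20|>|16| out[15]=400, l++
l=2 r=15: |-19|>|16| out[14]=361, l++
l=3 r=15: |-18|>|16| out[13]=324, l++
l=4 r=15: |-16|<=|16| out[12]=256, r--
l=4 r=14: |-16|>|0| out[11]=256, l++
l=5 r=14: |-15|>|0| out[10]=225, l++
l=6 r=14: |-14|>|0| out[9]=196, l++
l=7 r=14: |-13|>|0| out[8]=169, l++
l=8 r=14: |-12|>|0| out[7]=144, l++
l=9 r=14: |-9|>|0| out[6]=81, l++
l=10 r=14: |-7|>|0| out[5]=49, l++
l=11 r=14: |-6|>|0| out[4]=36, l++
l=12 r=14: |-5|>|0| out[3]=25, l++
l=13 r=14: |-3|>|0| out[2]=9, l++
l=14 r=14: |0|<=|0| out[1]=0, r--

[0, 9, 25, 36, 49, 81, 144, 169, 196, 225, 256, 256, 324, 361, 400, 441, 484, 576]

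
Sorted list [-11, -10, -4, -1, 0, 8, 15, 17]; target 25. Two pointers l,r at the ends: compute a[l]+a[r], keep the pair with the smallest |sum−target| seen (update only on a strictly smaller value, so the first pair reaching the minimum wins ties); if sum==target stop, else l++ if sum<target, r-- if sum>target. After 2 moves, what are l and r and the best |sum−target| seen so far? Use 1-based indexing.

l=3, r=8, best |Δ|=18

[1,8] -11+17=6 d=19 * → l++
[2,8] -10+17=7 d=18 * → l++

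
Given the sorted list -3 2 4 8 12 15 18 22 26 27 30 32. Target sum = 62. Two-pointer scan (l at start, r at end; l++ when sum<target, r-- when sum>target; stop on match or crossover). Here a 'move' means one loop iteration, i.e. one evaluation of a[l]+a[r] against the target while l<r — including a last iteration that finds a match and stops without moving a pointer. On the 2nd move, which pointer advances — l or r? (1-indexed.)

l

[1,12] -3+32=29 <62 → l++
[2,12] 2+32=34 <62 → l++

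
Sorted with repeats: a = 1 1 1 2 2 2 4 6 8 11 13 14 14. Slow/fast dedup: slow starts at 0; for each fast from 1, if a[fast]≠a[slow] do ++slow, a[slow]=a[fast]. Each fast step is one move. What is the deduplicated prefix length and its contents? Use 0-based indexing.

slow=0 fast=1: a[fast]=1=a[slow] dup, fast++
slow=0 fast=2: a[fast]=1=a[slow] dup, fast++
slow=0 fast=3: a[fast]=2≠a[slow]=1 write a[1]=2, slow++,fast++
slow=1 fast=4: a[fast]=2=a[slow] dup, fast++
slow=1 fast=5: a[fast]=2=a[slow] dup, fast++
slow=1 fast=6: a[fast]=4≠a[slow]=2 write a[2]=4, slow++,fast++
slow=2 fast=7: a[fast]=6≠a[slow]=4 write a[3]=6, slow++,fast++
slow=3 fast=8: a[fast]=8≠a[slow]=6 write a[4]=8, slow++,fast++
slow=4 fast=9: a[fast]=11≠a[slow]=8 write a[5]=11, slow++,fast++
slow=5 fast=10: a[fast]=13≠a[slow]=11 write a[6]=13, slow++,fast++
slow=6 fast=11: a[fast]=14≠a[slow]=13 write a[7]=14, slow++,fast++
slow=7 fast=12: a[fast]=14=a[slow] dup, fast++

length 8; prefix = [1, 2, 4, 6, 8, 11, 13, 14]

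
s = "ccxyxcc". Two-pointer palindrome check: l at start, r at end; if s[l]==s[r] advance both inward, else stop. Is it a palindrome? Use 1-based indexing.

palindrome

l=1 r=7: 'c'=='c', l++,r--
l=2 r=6: 'c'=='c', l++,r--
l=3 r=5: 'x'=='x', l++,r--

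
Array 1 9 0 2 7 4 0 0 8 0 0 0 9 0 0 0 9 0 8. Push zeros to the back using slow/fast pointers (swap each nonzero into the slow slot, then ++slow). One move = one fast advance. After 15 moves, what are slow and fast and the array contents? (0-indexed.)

(s=0,f=0) a[fast]=1≠0 swap→a[0]=1 → slow++,fast++
(s=1,f=1) a[fast]=9≠0 swap→a[1]=9 → slow++,fast++
(s=2,f=2) a[fast]=0 → fast++
(s=2,f=3) a[fast]=2≠0 swap→a[2]=2 → slow++,fast++
(s=3,f=4) a[fast]=7≠0 swap→a[3]=7 → slow++,fast++
(s=4,f=5) a[fast]=4≠0 swap→a[4]=4 → slow++,fast++
(s=5,f=6) a[fast]=0 → fast++
(s=5,f=7) a[fast]=0 → fast++
(s=5,f=8) a[fast]=8≠0 swap→a[5]=8 → slow++,fast++
(s=6,f=9) a[fast]=0 → fast++
(s=6,f=10) a[fast]=0 → fast++
(s=6,f=11) a[fast]=0 → fast++
(s=6,f=12) a[fast]=9≠0 swap→a[6]=9 → slow++,fast++
(s=7,f=13) a[fast]=0 → fast++
(s=7,f=14) a[fast]=0 → fast++

slow=7, fast=15, a=[1, 9, 2, 7, 4, 8, 9, 0, 0, 0, 0, 0, 0, 0, 0, 0, 9, 0, 8]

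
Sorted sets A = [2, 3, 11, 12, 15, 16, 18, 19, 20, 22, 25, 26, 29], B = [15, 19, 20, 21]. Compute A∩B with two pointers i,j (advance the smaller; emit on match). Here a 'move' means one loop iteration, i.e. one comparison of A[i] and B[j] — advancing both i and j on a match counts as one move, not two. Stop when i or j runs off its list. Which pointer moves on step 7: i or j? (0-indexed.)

i

[i=0,j=0] 2<15 → i++
[i=1,j=0] 3<15 → i++
[i=2,j=0] 11<15 → i++
[i=3,j=0] 12<15 → i++
[i=4,j=0] 15==15 emit → i++,j++
[i=5,j=1] 16<19 → i++
[i=6,j=1] 18<19 → i++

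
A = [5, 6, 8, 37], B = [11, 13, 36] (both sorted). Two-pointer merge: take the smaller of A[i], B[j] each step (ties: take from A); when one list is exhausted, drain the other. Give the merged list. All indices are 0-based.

[i=0,j=0] A[i]=5<=B[j]=11 take 5 → i++
[i=1,j=0] A[i]=6<=B[j]=11 take 6 → i++
[i=2,j=0] A[i]=8<=B[j]=11 take 8 → i++
[i=3,j=0] A[i]=37>B[j]=11 take 11 → j++
[i=3,j=1] A[i]=37>B[j]=13 take 13 → j++
[i=3,j=2] A[i]=37>B[j]=36 take 36 → j++
[i=3,j=3] B done, take A[i]=37 → i++

[5, 6, 8, 11, 13, 36, 37]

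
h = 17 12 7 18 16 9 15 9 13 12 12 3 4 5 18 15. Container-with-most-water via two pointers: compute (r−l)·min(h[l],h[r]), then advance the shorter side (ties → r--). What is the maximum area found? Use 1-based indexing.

max area = 238

[1,16] min(17,15)*15=225 best=225 * → r--
[1,15] min(17,18)*14=238 best=238 * → l++
[2,15] min(12,18)*13=156 best=238 → l++
[3,15] min(7,18)*12=84 best=238 → l++
[4,15] min(18,18)*11=198 best=238 → r--
[4,14] min(18,5)*10=50 best=238 → r--
[4,13] min(18,4)*9=36 best=238 → r--
[4,12] min(18,3)*8=24 best=238 → r--
[4,11] min(18,12)*7=84 best=238 → r--
[4,10] min(18,12)*6=72 best=238 → r--
[4,9] min(18,13)*5=65 best=238 → r--
[4,8] min(18,9)*4=36 best=238 → r--
[4,7] min(18,15)*3=45 best=238 → r--
[4,6] min(18,9)*2=18 best=238 → r--
[4,5] min(18,16)*1=16 best=238 → r--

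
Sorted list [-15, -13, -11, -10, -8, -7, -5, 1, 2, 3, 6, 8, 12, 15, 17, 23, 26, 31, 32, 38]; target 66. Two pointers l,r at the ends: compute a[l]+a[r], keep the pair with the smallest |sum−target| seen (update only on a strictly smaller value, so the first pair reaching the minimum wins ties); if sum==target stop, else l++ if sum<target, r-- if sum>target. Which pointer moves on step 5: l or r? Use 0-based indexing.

[0,19] -15+38=23 d=43 * → l++
[1,19] -13+38=25 d=41 * → l++
[2,19] -11+38=27 d=39 * → l++
[3,19] -10+38=28 d=38 * → l++
[4,19] -8+38=30 d=36 * → l++

l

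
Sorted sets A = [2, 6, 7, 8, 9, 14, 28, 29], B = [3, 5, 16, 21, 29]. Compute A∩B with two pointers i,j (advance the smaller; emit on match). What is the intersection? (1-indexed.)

i=1 j=1: 2<3, i++
i=2 j=1: 6>3, j++
i=2 j=2: 6>5, j++
i=2 j=3: 6<16, i++
i=3 j=3: 7<16, i++
i=4 j=3: 8<16, i++
i=5 j=3: 9<16, i++
i=6 j=3: 14<16, i++
i=7 j=3: 28>16, j++
i=7 j=4: 28>21, j++
i=7 j=5: 28<29, i++
i=8 j=5: 29==29 emit, i++,j++

intersection = [29]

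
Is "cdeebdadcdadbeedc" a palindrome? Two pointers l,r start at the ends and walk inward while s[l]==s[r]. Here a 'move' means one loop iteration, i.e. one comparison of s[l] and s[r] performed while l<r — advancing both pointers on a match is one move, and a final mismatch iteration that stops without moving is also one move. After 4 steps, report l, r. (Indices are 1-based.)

[1,17] 'c'=='c' → l++,r--
[2,16] 'd'=='d' → l++,r--
[3,15] 'e'=='e' → l++,r--
[4,14] 'e'=='e' → l++,r--

l=5, r=13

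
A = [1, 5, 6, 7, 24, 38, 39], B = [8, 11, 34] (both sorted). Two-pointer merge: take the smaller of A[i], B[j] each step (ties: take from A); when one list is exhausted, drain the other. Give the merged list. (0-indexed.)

[i=0,j=0] A[i]=1<=B[j]=8 take 1 → i++
[i=1,j=0] A[i]=5<=B[j]=8 take 5 → i++
[i=2,j=0] A[i]=6<=B[j]=8 take 6 → i++
[i=3,j=0] A[i]=7<=B[j]=8 take 7 → i++
[i=4,j=0] A[i]=24>B[j]=8 take 8 → j++
[i=4,j=1] A[i]=24>B[j]=11 take 11 → j++
[i=4,j=2] A[i]=24<=B[j]=34 take 24 → i++
[i=5,j=2] A[i]=38>B[j]=34 take 34 → j++
[i=5,j=3] B done, take A[i]=38 → i++
[i=6,j=3] B done, take A[i]=39 → i++

[1, 5, 6, 7, 8, 11, 24, 34, 38, 39]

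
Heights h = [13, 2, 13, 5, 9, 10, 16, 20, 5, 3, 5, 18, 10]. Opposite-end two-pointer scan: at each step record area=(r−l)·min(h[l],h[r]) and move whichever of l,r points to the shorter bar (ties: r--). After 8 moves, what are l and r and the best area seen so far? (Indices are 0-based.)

l=7, r=11, best area=143

[0,12] min(13,10)*12=120 best=120 * → r--
[0,11] min(13,18)*11=143 best=143 * → l++
[1,11] min(2,18)*10=20 best=143 → l++
[2,11] min(13,18)*9=117 best=143 → l++
[3,11] min(5,18)*8=40 best=143 → l++
[4,11] min(9,18)*7=63 best=143 → l++
[5,11] min(10,18)*6=60 best=143 → l++
[6,11] min(16,18)*5=80 best=143 → l++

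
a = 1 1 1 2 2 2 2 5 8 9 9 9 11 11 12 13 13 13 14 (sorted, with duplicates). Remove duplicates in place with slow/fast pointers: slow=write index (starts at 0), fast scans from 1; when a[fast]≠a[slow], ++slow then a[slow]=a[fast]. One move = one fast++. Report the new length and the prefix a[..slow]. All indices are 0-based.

slow=0 fast=1: a[fast]=1=a[slow] dup, fast++
slow=0 fast=2: a[fast]=1=a[slow] dup, fast++
slow=0 fast=3: a[fast]=2≠a[slow]=1 write a[1]=2, slow++,fast++
slow=1 fast=4: a[fast]=2=a[slow] dup, fast++
slow=1 fast=5: a[fast]=2=a[slow] dup, fast++
slow=1 fast=6: a[fast]=2=a[slow] dup, fast++
slow=1 fast=7: a[fast]=5≠a[slow]=2 write a[2]=5, slow++,fast++
slow=2 fast=8: a[fast]=8≠a[slow]=5 write a[3]=8, slow++,fast++
slow=3 fast=9: a[fast]=9≠a[slow]=8 write a[4]=9, slow++,fast++
slow=4 fast=10: a[fast]=9=a[slow] dup, fast++
slow=4 fast=11: a[fast]=9=a[slow] dup, fast++
slow=4 fast=12: a[fast]=11≠a[slow]=9 write a[5]=11, slow++,fast++
slow=5 fast=13: a[fast]=11=a[slow] dup, fast++
slow=5 fast=14: a[fast]=12≠a[slow]=11 write a[6]=12, slow++,fast++
slow=6 fast=15: a[fast]=13≠a[slow]=12 write a[7]=13, slow++,fast++
slow=7 fast=16: a[fast]=13=a[slow] dup, fast++
slow=7 fast=17: a[fast]=13=a[slow] dup, fast++
slow=7 fast=18: a[fast]=14≠a[slow]=13 write a[8]=14, slow++,fast++

length 9; prefix = [1, 2, 5, 8, 9, 11, 12, 13, 14]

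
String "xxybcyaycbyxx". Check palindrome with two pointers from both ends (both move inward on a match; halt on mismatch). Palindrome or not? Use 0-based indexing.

palindrome

[0,12] 'x'=='x' → l++,r--
[1,11] 'x'=='x' → l++,r--
[2,10] 'y'=='y' → l++,r--
[3,9] 'b'=='b' → l++,r--
[4,8] 'c'=='c' → l++,r--
[5,7] 'y'=='y' → l++,r--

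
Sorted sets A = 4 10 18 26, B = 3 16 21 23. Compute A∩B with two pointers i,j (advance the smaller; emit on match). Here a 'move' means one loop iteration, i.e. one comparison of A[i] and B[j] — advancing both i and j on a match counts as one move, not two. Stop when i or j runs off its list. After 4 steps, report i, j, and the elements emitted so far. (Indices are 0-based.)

[i=0,j=0] 4>3 → j++
[i=0,j=1] 4<16 → i++
[i=1,j=1] 10<16 → i++
[i=2,j=1] 18>16 → j++

i=2, j=2, emitted=[]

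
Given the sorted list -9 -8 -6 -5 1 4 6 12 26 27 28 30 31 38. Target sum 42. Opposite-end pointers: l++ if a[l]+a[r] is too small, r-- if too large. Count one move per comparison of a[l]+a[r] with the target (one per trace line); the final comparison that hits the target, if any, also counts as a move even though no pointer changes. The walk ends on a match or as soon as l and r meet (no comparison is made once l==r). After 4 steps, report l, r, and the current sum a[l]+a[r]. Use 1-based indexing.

l=5, r=14, sum=39

l=1 r=14: -9+38=29 <42, l++
l=2 r=14: -8+38=30 <42, l++
l=3 r=14: -6+38=32 <42, l++
l=4 r=14: -5+38=33 <42, l++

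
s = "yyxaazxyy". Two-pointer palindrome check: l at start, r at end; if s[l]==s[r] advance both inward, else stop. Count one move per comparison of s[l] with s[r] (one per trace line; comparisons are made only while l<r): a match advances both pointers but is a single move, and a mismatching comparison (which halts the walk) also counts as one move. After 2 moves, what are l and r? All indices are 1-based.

[1,9] 'y'=='y' → l++,r--
[2,8] 'y'=='y' → l++,r--

l=3, r=7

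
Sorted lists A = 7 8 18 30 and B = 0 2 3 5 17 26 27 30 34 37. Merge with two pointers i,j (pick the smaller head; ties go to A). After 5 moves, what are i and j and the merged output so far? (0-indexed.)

i=1, j=4, merged so far=[0, 2, 3, 5, 7]

[i=0,j=0] A[i]=7>B[j]=0 take 0 → j++
[i=0,j=1] A[i]=7>B[j]=2 take 2 → j++
[i=0,j=2] A[i]=7>B[j]=3 take 3 → j++
[i=0,j=3] A[i]=7>B[j]=5 take 5 → j++
[i=0,j=4] A[i]=7<=B[j]=17 take 7 → i++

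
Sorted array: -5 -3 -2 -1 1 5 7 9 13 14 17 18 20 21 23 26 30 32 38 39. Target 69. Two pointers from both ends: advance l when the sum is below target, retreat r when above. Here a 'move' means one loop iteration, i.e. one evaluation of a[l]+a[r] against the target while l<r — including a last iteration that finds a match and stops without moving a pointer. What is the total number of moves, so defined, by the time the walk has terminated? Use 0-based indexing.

[0,19] -5+39=34 <69 → l++
[1,19] -3+39=36 <69 → l++
[2,19] -2+39=37 <69 → l++
[3,19] -1+39=38 <69 → l++
[4,19] 1+39=40 <69 → l++
[5,19] 5+39=44 <69 → l++
[6,19] 7+39=46 <69 → l++
[7,19] 9+39=48 <69 → l++
[8,19] 13+39=52 <69 → l++
[9,19] 14+39=53 <69 → l++
[10,19] 17+39=56 <69 → l++
[11,19] 18+39=57 <69 → l++
[12,19] 20+39=59 <69 → l++
[13,19] 21+39=60 <69 → l++
[14,19] 23+39=62 <69 → l++
[15,19] 26+39=65 <69 → l++
[16,19] 30+39=69 → found

17 moves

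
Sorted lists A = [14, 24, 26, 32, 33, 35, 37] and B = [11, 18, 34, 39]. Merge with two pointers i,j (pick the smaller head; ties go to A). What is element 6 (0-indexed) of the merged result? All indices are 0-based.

merged[6] = 33

[i=0,j=0] A[i]=14>B[j]=11 take 11 → j++
[i=0,j=1] A[i]=14<=B[j]=18 take 14 → i++
[i=1,j=1] A[i]=24>B[j]=18 take 18 → j++
[i=1,j=2] A[i]=24<=B[j]=34 take 24 → i++
[i=2,j=2] A[i]=26<=B[j]=34 take 26 → i++
[i=3,j=2] A[i]=32<=B[j]=34 take 32 → i++
[i=4,j=2] A[i]=33<=B[j]=34 take 33 → i++
[i=5,j=2] A[i]=35>B[j]=34 take 34 → j++
[i=5,j=3] A[i]=35<=B[j]=39 take 35 → i++
[i=6,j=3] A[i]=37<=B[j]=39 take 37 → i++
[i=7,j=3] A done, take B[j]=39 → j++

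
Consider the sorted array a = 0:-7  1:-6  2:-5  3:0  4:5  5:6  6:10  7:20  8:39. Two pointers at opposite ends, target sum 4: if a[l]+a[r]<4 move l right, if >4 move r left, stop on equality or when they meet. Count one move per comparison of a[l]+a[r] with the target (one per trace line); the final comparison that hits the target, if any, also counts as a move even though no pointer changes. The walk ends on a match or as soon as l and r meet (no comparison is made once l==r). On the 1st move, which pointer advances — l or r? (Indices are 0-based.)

r

l=0 r=8: -7+39=32 >4, r--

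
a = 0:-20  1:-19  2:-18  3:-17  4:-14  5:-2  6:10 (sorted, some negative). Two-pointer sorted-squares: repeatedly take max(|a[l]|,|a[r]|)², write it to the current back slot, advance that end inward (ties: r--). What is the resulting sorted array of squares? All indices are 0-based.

l=0 r=6: |-20|>|10| out[6]=400, l++
l=1 r=6: |-19|>|10| out[5]=361, l++
l=2 r=6: |-18|>|10| out[4]=324, l++
l=3 r=6: |-17|>|10| out[3]=289, l++
l=4 r=6: |-14|>|10| out[2]=196, l++
l=5 r=6: |-2|<=|10| out[1]=100, r--
l=5 r=5: |-2|<=|-2| out[0]=4, r--

[4, 100, 196, 289, 324, 361, 400]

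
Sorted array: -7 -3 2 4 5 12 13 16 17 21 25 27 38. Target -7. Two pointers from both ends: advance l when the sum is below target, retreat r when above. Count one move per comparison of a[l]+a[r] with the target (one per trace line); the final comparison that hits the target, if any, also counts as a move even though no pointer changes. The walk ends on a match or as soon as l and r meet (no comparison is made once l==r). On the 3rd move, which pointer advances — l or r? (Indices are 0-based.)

r

l=0 r=12: -7+38=31 >-7, r--
l=0 r=11: -7+27=20 >-7, r--
l=0 r=10: -7+25=18 >-7, r--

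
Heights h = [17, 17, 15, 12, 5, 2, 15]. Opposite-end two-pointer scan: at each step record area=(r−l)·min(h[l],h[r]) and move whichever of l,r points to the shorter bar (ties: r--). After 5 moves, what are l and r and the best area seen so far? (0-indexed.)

l=0, r=1, best area=90

l=0 r=6: min(17,15)*6=90 best=90 *, r--
l=0 r=5: min(17,2)*5=10 best=90, r--
l=0 r=4: min(17,5)*4=20 best=90, r--
l=0 r=3: min(17,12)*3=36 best=90, r--
l=0 r=2: min(17,15)*2=30 best=90, r--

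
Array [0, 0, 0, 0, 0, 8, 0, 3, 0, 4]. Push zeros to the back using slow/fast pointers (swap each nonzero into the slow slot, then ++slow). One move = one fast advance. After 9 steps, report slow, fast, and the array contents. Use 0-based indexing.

(s=0,f=0) a[fast]=0 → fast++
(s=0,f=1) a[fast]=0 → fast++
(s=0,f=2) a[fast]=0 → fast++
(s=0,f=3) a[fast]=0 → fast++
(s=0,f=4) a[fast]=0 → fast++
(s=0,f=5) a[fast]=8≠0 swap→a[0]=8 → slow++,fast++
(s=1,f=6) a[fast]=0 → fast++
(s=1,f=7) a[fast]=3≠0 swap→a[1]=3 → slow++,fast++
(s=2,f=8) a[fast]=0 → fast++

slow=2, fast=9, a=[8, 3, 0, 0, 0, 0, 0, 0, 0, 4]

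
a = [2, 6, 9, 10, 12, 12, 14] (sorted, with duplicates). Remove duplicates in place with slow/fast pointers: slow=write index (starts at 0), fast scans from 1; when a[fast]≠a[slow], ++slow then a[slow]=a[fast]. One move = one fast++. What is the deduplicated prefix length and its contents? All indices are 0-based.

(s=0,f=1) a[fast]=6≠a[slow]=2 write a[1]=6 → slow++,fast++
(s=1,f=2) a[fast]=9≠a[slow]=6 write a[2]=9 → slow++,fast++
(s=2,f=3) a[fast]=10≠a[slow]=9 write a[3]=10 → slow++,fast++
(s=3,f=4) a[fast]=12≠a[slow]=10 write a[4]=12 → slow++,fast++
(s=4,f=5) a[fast]=12=a[slow] dup → fast++
(s=4,f=6) a[fast]=14≠a[slow]=12 write a[5]=14 → slow++,fast++

length 6; prefix = [2, 6, 9, 10, 12, 14]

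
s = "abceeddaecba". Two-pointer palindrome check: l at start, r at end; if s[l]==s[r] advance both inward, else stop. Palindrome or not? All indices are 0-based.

l=0 r=11: 'a'=='a', l++,r--
l=1 r=10: 'b'=='b', l++,r--
l=2 r=9: 'c'=='c', l++,r--
l=3 r=8: 'e'=='e', l++,r--
l=4 r=7: 'e'!='a', stop

not a palindrome (mismatch at 4,7)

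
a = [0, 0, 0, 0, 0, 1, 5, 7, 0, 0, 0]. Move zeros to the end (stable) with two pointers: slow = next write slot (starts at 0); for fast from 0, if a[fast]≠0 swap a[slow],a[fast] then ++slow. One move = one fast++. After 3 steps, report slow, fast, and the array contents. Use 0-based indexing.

slow=0 fast=0: a[fast]=0, fast++
slow=0 fast=1: a[fast]=0, fast++
slow=0 fast=2: a[fast]=0, fast++

slow=0, fast=3, a=[0, 0, 0, 0, 0, 1, 5, 7, 0, 0, 0]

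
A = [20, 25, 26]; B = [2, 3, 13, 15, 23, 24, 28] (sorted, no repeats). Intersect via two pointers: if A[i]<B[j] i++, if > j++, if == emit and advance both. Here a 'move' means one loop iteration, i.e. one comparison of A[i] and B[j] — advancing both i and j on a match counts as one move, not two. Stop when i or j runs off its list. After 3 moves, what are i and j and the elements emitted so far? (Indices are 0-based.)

[i=0,j=0] 20>2 → j++
[i=0,j=1] 20>3 → j++
[i=0,j=2] 20>13 → j++

i=0, j=3, emitted=[]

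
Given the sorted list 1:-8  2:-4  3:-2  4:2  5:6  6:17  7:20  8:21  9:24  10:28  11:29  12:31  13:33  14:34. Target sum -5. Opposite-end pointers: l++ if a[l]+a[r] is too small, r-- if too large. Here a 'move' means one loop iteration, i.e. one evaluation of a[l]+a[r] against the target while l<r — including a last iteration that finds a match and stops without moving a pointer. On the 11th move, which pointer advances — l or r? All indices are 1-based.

l

[1,14] -8+34=26 >-5 → r--
[1,13] -8+33=25 >-5 → r--
[1,12] -8+31=23 >-5 → r--
[1,11] -8+29=21 >-5 → r--
[1,10] -8+28=20 >-5 → r--
[1,9] -8+24=16 >-5 → r--
[1,8] -8+21=13 >-5 → r--
[1,7] -8+20=12 >-5 → r--
[1,6] -8+17=9 >-5 → r--
[1,5] -8+6=-2 >-5 → r--
[1,4] -8+2=-6 <-5 → l++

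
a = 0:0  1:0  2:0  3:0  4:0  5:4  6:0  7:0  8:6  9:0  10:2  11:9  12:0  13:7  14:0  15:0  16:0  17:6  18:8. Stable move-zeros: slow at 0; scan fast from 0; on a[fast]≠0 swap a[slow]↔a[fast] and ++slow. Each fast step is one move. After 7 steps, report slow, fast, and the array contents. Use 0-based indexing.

slow=1, fast=7, a=[4, 0, 0, 0, 0, 0, 0, 0, 6, 0, 2, 9, 0, 7, 0, 0, 0, 6, 8]

slow=0 fast=0: a[fast]=0, fast++
slow=0 fast=1: a[fast]=0, fast++
slow=0 fast=2: a[fast]=0, fast++
slow=0 fast=3: a[fast]=0, fast++
slow=0 fast=4: a[fast]=0, fast++
slow=0 fast=5: a[fast]=4≠0 swap→a[0]=4, slow++,fast++
slow=1 fast=6: a[fast]=0, fast++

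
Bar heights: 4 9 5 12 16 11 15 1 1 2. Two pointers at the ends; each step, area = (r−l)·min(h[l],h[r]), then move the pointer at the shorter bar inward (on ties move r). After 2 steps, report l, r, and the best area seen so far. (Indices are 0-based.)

[0,9] min(4,2)*9=18 best=18 * → r--
[0,8] min(4,1)*8=8 best=18 → r--

l=0, r=7, best area=18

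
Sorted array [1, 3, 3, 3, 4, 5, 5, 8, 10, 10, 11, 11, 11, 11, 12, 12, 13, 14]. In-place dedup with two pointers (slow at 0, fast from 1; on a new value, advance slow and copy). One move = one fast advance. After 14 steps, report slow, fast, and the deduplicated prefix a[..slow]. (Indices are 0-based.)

slow=7, fast=15, prefix=[1, 3, 4, 5, 8, 10, 11, 12]

slow=0 fast=1: a[fast]=3≠a[slow]=1 write a[1]=3, slow++,fast++
slow=1 fast=2: a[fast]=3=a[slow] dup, fast++
slow=1 fast=3: a[fast]=3=a[slow] dup, fast++
slow=1 fast=4: a[fast]=4≠a[slow]=3 write a[2]=4, slow++,fast++
slow=2 fast=5: a[fast]=5≠a[slow]=4 write a[3]=5, slow++,fast++
slow=3 fast=6: a[fast]=5=a[slow] dup, fast++
slow=3 fast=7: a[fast]=8≠a[slow]=5 write a[4]=8, slow++,fast++
slow=4 fast=8: a[fast]=10≠a[slow]=8 write a[5]=10, slow++,fast++
slow=5 fast=9: a[fast]=10=a[slow] dup, fast++
slow=5 fast=10: a[fast]=11≠a[slow]=10 write a[6]=11, slow++,fast++
slow=6 fast=11: a[fast]=11=a[slow] dup, fast++
slow=6 fast=12: a[fast]=11=a[slow] dup, fast++
slow=6 fast=13: a[fast]=11=a[slow] dup, fast++
slow=6 fast=14: a[fast]=12≠a[slow]=11 write a[7]=12, slow++,fast++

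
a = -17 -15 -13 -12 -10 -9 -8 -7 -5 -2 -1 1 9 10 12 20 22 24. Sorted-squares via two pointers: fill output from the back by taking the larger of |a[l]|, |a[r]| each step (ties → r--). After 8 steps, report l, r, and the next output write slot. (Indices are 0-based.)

l=4, r=13, next write slot=9

[0,17] |-17|<=|24| out[17]=576 → r--
[0,16] |-17|<=|22| out[16]=484 → r--
[0,15] |-17|<=|20| out[15]=400 → r--
[0,14] |-17|>|12| out[14]=289 → l++
[1,14] |-15|>|12| out[13]=225 → l++
[2,14] |-13|>|12| out[12]=169 → l++
[3,14] |-12|<=|12| out[11]=144 → r--
[3,13] |-12|>|10| out[10]=144 → l++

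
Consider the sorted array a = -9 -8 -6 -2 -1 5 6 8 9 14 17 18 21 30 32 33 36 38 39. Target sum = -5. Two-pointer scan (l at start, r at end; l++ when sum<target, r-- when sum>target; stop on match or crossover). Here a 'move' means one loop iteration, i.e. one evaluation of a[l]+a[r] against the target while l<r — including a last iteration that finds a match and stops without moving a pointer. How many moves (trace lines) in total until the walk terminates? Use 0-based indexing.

l=0 r=18: -9+39=30 >-5, r--
l=0 r=17: -9+38=29 >-5, r--
l=0 r=16: -9+36=27 >-5, r--
l=0 r=15: -9+33=24 >-5, r--
l=0 r=14: -9+32=23 >-5, r--
l=0 r=13: -9+30=21 >-5, r--
l=0 r=12: -9+21=12 >-5, r--
l=0 r=11: -9+18=9 >-5, r--
l=0 r=10: -9+17=8 >-5, r--
l=0 r=9: -9+14=5 >-5, r--
l=0 r=8: -9+9=0 >-5, r--
l=0 r=7: -9+8=-1 >-5, r--
l=0 r=6: -9+6=-3 >-5, r--
l=0 r=5: -9+5=-4 >-5, r--
l=0 r=4: -9+-1=-10 <-5, l++
l=1 r=4: -8+-1=-9 <-5, l++
l=2 r=4: -6+-1=-7 <-5, l++
l=3 r=4: -2+-1=-3 >-5, r--

18 moves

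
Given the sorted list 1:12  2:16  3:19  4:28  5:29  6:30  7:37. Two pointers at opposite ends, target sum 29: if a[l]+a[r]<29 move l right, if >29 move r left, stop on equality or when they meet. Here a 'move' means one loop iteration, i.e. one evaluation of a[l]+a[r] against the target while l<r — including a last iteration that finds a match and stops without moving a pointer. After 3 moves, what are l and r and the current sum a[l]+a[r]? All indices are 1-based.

l=1 r=7: 12+37=49 >29, r--
l=1 r=6: 12+30=42 >29, r--
l=1 r=5: 12+29=41 >29, r--

l=1, r=4, sum=40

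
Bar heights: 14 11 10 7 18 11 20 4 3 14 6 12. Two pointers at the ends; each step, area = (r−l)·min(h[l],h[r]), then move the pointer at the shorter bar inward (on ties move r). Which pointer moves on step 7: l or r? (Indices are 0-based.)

l

l=0 r=11: min(14,12)*11=132 best=132 *, r--
l=0 r=10: min(14,6)*10=60 best=132, r--
l=0 r=9: min(14,14)*9=126 best=132, r--
l=0 r=8: min(14,3)*8=24 best=132, r--
l=0 r=7: min(14,4)*7=28 best=132, r--
l=0 r=6: min(14,20)*6=84 best=132, l++
l=1 r=6: min(11,20)*5=55 best=132, l++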